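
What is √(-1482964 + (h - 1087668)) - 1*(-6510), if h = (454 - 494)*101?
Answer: 6510 + 4*I*√160917 ≈ 6510.0 + 1604.6*I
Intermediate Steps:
h = -4040 (h = -40*101 = -4040)
√(-1482964 + (h - 1087668)) - 1*(-6510) = √(-1482964 + (-4040 - 1087668)) - 1*(-6510) = √(-1482964 - 1091708) + 6510 = √(-2574672) + 6510 = 4*I*√160917 + 6510 = 6510 + 4*I*√160917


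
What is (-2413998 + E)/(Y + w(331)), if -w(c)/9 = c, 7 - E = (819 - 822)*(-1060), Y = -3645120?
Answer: 2417171/3648099 ≈ 0.66258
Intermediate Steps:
E = -3173 (E = 7 - (819 - 822)*(-1060) = 7 - (-3)*(-1060) = 7 - 1*3180 = 7 - 3180 = -3173)
w(c) = -9*c
(-2413998 + E)/(Y + w(331)) = (-2413998 - 3173)/(-3645120 - 9*331) = -2417171/(-3645120 - 2979) = -2417171/(-3648099) = -2417171*(-1/3648099) = 2417171/3648099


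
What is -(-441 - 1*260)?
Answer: 701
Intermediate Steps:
-(-441 - 1*260) = -(-441 - 260) = -1*(-701) = 701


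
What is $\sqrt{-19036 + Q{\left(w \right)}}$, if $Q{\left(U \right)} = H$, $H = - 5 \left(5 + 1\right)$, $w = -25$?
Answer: $i \sqrt{19066} \approx 138.08 i$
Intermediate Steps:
$H = -30$ ($H = \left(-5\right) 6 = -30$)
$Q{\left(U \right)} = -30$
$\sqrt{-19036 + Q{\left(w \right)}} = \sqrt{-19036 - 30} = \sqrt{-19066} = i \sqrt{19066}$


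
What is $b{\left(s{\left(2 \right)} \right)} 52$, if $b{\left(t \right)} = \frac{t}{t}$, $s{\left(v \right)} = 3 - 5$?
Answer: $52$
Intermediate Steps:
$s{\left(v \right)} = -2$
$b{\left(t \right)} = 1$
$b{\left(s{\left(2 \right)} \right)} 52 = 1 \cdot 52 = 52$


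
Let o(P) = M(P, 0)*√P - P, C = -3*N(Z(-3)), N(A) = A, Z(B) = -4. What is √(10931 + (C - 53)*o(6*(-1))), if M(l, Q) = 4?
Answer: √(10685 - 164*I*√6) ≈ 103.39 - 1.943*I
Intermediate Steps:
C = 12 (C = -3*(-4) = 12)
o(P) = -P + 4*√P (o(P) = 4*√P - P = -P + 4*√P)
√(10931 + (C - 53)*o(6*(-1))) = √(10931 + (12 - 53)*(-6*(-1) + 4*√(6*(-1)))) = √(10931 - 41*(-1*(-6) + 4*√(-6))) = √(10931 - 41*(6 + 4*(I*√6))) = √(10931 - 41*(6 + 4*I*√6)) = √(10931 + (-246 - 164*I*√6)) = √(10685 - 164*I*√6)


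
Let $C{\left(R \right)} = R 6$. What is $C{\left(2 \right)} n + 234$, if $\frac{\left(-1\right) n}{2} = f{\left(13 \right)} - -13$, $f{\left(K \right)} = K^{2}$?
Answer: $-4134$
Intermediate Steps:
$C{\left(R \right)} = 6 R$
$n = -364$ ($n = - 2 \left(13^{2} - -13\right) = - 2 \left(169 + 13\right) = \left(-2\right) 182 = -364$)
$C{\left(2 \right)} n + 234 = 6 \cdot 2 \left(-364\right) + 234 = 12 \left(-364\right) + 234 = -4368 + 234 = -4134$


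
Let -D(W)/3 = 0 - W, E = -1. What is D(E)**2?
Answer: 9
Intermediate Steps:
D(W) = 3*W (D(W) = -3*(0 - W) = -(-3)*W = 3*W)
D(E)**2 = (3*(-1))**2 = (-3)**2 = 9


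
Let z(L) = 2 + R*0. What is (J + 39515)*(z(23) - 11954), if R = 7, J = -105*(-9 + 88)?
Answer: -373141440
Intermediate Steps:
J = -8295 (J = -105*79 = -8295)
z(L) = 2 (z(L) = 2 + 7*0 = 2 + 0 = 2)
(J + 39515)*(z(23) - 11954) = (-8295 + 39515)*(2 - 11954) = 31220*(-11952) = -373141440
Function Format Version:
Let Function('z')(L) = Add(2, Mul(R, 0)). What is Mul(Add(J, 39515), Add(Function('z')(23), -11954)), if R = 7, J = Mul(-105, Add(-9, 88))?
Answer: -373141440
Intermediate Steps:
J = -8295 (J = Mul(-105, 79) = -8295)
Function('z')(L) = 2 (Function('z')(L) = Add(2, Mul(7, 0)) = Add(2, 0) = 2)
Mul(Add(J, 39515), Add(Function('z')(23), -11954)) = Mul(Add(-8295, 39515), Add(2, -11954)) = Mul(31220, -11952) = -373141440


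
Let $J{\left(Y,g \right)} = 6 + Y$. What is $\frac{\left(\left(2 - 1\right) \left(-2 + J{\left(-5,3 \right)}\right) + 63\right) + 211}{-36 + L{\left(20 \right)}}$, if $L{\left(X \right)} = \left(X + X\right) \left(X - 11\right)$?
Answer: $\frac{91}{108} \approx 0.84259$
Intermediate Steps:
$L{\left(X \right)} = 2 X \left(-11 + X\right)$
$\frac{\left(\left(2 - 1\right) \left(-2 + J{\left(-5,3 \right)}\right) + 63\right) + 211}{-36 + L{\left(20 \right)}} = \frac{\left(\left(2 - 1\right) \left(-2 + \left(6 - 5\right)\right) + 63\right) + 211}{-36 + 2 \cdot 20 \left(-11 + 20\right)} = \frac{\left(1 \left(-2 + 1\right) + 63\right) + 211}{-36 + 2 \cdot 20 \cdot 9} = \frac{\left(1 \left(-1\right) + 63\right) + 211}{-36 + 360} = \frac{\left(-1 + 63\right) + 211}{324} = \left(62 + 211\right) \frac{1}{324} = 273 \cdot \frac{1}{324} = \frac{91}{108}$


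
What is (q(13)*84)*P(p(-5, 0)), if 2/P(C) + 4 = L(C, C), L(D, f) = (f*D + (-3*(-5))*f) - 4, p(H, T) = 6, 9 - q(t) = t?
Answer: -336/59 ≈ -5.6949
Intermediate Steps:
q(t) = 9 - t
L(D, f) = -4 + 15*f + D*f (L(D, f) = (D*f + 15*f) - 4 = (15*f + D*f) - 4 = -4 + 15*f + D*f)
P(C) = 2/(-8 + C**2 + 15*C) (P(C) = 2/(-4 + (-4 + 15*C + C*C)) = 2/(-4 + (-4 + 15*C + C**2)) = 2/(-4 + (-4 + C**2 + 15*C)) = 2/(-8 + C**2 + 15*C))
(q(13)*84)*P(p(-5, 0)) = ((9 - 1*13)*84)*(2/(-8 + 6**2 + 15*6)) = ((9 - 13)*84)*(2/(-8 + 36 + 90)) = (-4*84)*(2/118) = -672/118 = -336*1/59 = -336/59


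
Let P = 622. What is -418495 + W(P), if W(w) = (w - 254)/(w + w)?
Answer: -130151853/311 ≈ -4.1849e+5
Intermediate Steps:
W(w) = (-254 + w)/(2*w) (W(w) = (-254 + w)/((2*w)) = (-254 + w)*(1/(2*w)) = (-254 + w)/(2*w))
-418495 + W(P) = -418495 + (1/2)*(-254 + 622)/622 = -418495 + (1/2)*(1/622)*368 = -418495 + 92/311 = -130151853/311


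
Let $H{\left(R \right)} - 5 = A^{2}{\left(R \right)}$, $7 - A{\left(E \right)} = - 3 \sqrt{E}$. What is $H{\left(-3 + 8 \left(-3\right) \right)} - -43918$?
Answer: $43729 + 126 i \sqrt{3} \approx 43729.0 + 218.24 i$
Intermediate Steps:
$A{\left(E \right)} = 7 + 3 \sqrt{E}$ ($A{\left(E \right)} = 7 - - 3 \sqrt{E} = 7 + 3 \sqrt{E}$)
$H{\left(R \right)} = 5 + \left(7 + 3 \sqrt{R}\right)^{2}$
$H{\left(-3 + 8 \left(-3\right) \right)} - -43918 = \left(5 + \left(7 + 3 \sqrt{-3 + 8 \left(-3\right)}\right)^{2}\right) - -43918 = \left(5 + \left(7 + 3 \sqrt{-3 - 24}\right)^{2}\right) + 43918 = \left(5 + \left(7 + 3 \sqrt{-27}\right)^{2}\right) + 43918 = \left(5 + \left(7 + 3 \cdot 3 i \sqrt{3}\right)^{2}\right) + 43918 = \left(5 + \left(7 + 9 i \sqrt{3}\right)^{2}\right) + 43918 = 43923 + \left(7 + 9 i \sqrt{3}\right)^{2}$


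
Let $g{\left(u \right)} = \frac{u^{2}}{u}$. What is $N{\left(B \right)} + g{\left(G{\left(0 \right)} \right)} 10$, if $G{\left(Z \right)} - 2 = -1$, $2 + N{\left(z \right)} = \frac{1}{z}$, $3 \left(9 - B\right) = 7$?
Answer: $\frac{163}{20} \approx 8.15$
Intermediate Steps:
$B = \frac{20}{3}$ ($B = 9 - \frac{7}{3} = \frac{20}{3} \approx 6.6667$)
$N{\left(z \right)} = -2 + \frac{1}{z}$
$G{\left(Z \right)} = 1$ ($G{\left(Z \right)} = 2 - 1 = 1$)
$g{\left(u \right)} = u$
$N{\left(B \right)} + g{\left(G{\left(0 \right)} \right)} 10 = \left(-2 + \frac{1}{\frac{20}{3}}\right) + 1 \cdot 10 = \left(-2 + \frac{3}{20}\right) + 10 = - \frac{37}{20} + 10 = \frac{163}{20}$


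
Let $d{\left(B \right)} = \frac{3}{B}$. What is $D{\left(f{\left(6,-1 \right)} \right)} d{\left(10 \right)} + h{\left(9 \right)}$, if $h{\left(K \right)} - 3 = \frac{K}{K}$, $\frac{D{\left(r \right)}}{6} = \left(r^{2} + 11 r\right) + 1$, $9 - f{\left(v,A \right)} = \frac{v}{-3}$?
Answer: $\frac{2207}{5} \approx 441.4$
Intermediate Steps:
$f{\left(v,A \right)} = 9 + \frac{v}{3}$ ($f{\left(v,A \right)} = 9 - \frac{v}{-3} = 9 - v \left(- \frac{1}{3}\right) = 9 - - \frac{v}{3} = 9 + \frac{v}{3}$)
$D{\left(r \right)} = 6 + 6 r^{2} + 66 r$ ($D{\left(r \right)} = 6 \left(\left(r^{2} + 11 r\right) + 1\right) = 6 \left(1 + r^{2} + 11 r\right) = 6 + 6 r^{2} + 66 r$)
$h{\left(K \right)} = 4$ ($h{\left(K \right)} = 3 + \frac{K}{K} = 3 + 1 = 4$)
$D{\left(f{\left(6,-1 \right)} \right)} d{\left(10 \right)} + h{\left(9 \right)} = \left(6 + 6 \left(9 + \frac{1}{3} \cdot 6\right)^{2} + 66 \left(9 + \frac{1}{3} \cdot 6\right)\right) \frac{3}{10} + 4 = \left(6 + 6 \left(9 + 2\right)^{2} + 66 \left(9 + 2\right)\right) 3 \cdot \frac{1}{10} + 4 = \left(6 + 6 \cdot 11^{2} + 66 \cdot 11\right) \frac{3}{10} + 4 = \left(6 + 6 \cdot 121 + 726\right) \frac{3}{10} + 4 = \left(6 + 726 + 726\right) \frac{3}{10} + 4 = 1458 \cdot \frac{3}{10} + 4 = \frac{2187}{5} + 4 = \frac{2207}{5}$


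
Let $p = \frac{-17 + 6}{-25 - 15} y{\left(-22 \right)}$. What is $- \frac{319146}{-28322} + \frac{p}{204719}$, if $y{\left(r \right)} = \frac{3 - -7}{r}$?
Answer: $\frac{261340985735}{23192206072} \approx 11.268$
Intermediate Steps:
$y{\left(r \right)} = \frac{10}{r}$ ($y{\left(r \right)} = \frac{3 + 7}{r} = \frac{10}{r}$)
$p = - \frac{1}{8}$ ($p = \frac{-17 + 6}{-25 - 15} \frac{10}{-22} = - \frac{11}{-40} \cdot 10 \left(- \frac{1}{22}\right) = \left(-11\right) \left(- \frac{1}{40}\right) \left(- \frac{5}{11}\right) = \frac{11}{40} \left(- \frac{5}{11}\right) = - \frac{1}{8} \approx -0.125$)
$- \frac{319146}{-28322} + \frac{p}{204719} = - \frac{319146}{-28322} - \frac{1}{8 \cdot 204719} = \left(-319146\right) \left(- \frac{1}{28322}\right) - \frac{1}{1637752} = \frac{159573}{14161} - \frac{1}{1637752} = \frac{261340985735}{23192206072}$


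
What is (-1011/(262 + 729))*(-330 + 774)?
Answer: -448884/991 ≈ -452.96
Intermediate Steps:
(-1011/(262 + 729))*(-330 + 774) = -1011/991*444 = -448884/991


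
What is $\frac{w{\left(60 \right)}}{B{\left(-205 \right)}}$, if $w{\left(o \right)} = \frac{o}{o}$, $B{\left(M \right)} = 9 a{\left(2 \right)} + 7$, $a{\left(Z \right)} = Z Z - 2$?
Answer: $\frac{1}{25} \approx 0.04$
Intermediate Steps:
$a{\left(Z \right)} = -2 + Z^{2}$ ($a{\left(Z \right)} = Z^{2} - 2 = -2 + Z^{2}$)
$B{\left(M \right)} = 25$ ($B{\left(M \right)} = 9 \left(-2 + 2^{2}\right) + 7 = 9 \left(-2 + 4\right) + 7 = 9 \cdot 2 + 7 = 18 + 7 = 25$)
$w{\left(o \right)} = 1$
$\frac{w{\left(60 \right)}}{B{\left(-205 \right)}} = 1 \cdot \frac{1}{25} = \frac{1}{25}$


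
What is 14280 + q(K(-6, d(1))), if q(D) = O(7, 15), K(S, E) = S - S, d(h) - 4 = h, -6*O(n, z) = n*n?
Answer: 85631/6 ≈ 14272.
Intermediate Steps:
O(n, z) = -n²/6 (O(n, z) = -n*n/6 = -n²/6)
d(h) = 4 + h
K(S, E) = 0
q(D) = -49/6 (q(D) = -⅙*7² = -⅙*49 = -49/6)
14280 + q(K(-6, d(1))) = 14280 - 49/6 = 85631/6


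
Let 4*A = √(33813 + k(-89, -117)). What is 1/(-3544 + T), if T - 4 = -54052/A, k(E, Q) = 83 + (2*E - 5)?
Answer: -29836005/93932982884 + 13513*√33713/23483245721 ≈ -0.00021198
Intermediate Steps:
k(E, Q) = 78 + 2*E (k(E, Q) = 83 + (-5 + 2*E) = 78 + 2*E)
A = √33713/4 (A = √(33813 + (78 + 2*(-89)))/4 = √(33813 + (78 - 178))/4 = √(33813 - 100)/4 = √33713/4 ≈ 45.903)
T = 4 - 216208*√33713/33713 (T = 4 - 54052*4*√33713/33713 = 4 - 216208*√33713/33713 ≈ -1173.5)
1/(-3544 + T) = 1/(-3544 + (4 - 216208*√33713/33713)) = 1/(-3540 - 216208*√33713/33713)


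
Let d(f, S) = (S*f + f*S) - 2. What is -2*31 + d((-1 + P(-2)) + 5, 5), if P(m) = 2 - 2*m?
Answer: 36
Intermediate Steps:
d(f, S) = -2 + 2*S*f (d(f, S) = (S*f + S*f) - 2 = 2*S*f - 2 = -2 + 2*S*f)
-2*31 + d((-1 + P(-2)) + 5, 5) = -2*31 + (-2 + 2*5*((-1 + (2 - 2*(-2))) + 5)) = -62 + (-2 + 2*5*((-1 + (2 + 4)) + 5)) = -62 + (-2 + 2*5*((-1 + 6) + 5)) = -62 + (-2 + 2*5*(5 + 5)) = -62 + (-2 + 2*5*10) = -62 + (-2 + 100) = -62 + 98 = 36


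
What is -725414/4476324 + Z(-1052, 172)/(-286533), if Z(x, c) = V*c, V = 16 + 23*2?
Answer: -1374142843/6895777122 ≈ -0.19927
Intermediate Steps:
V = 62 (V = 16 + 46 = 62)
Z(x, c) = 62*c
-725414/4476324 + Z(-1052, 172)/(-286533) = -725414/4476324 + (62*172)/(-286533) = -725414*1/4476324 + 10664*(-1/286533) = -362707/2238162 - 344/9243 = -1374142843/6895777122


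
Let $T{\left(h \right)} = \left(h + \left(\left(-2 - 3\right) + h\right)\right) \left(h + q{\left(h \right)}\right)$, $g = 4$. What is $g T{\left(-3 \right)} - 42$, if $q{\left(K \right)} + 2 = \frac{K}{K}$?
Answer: $134$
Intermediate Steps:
$q{\left(K \right)} = -1$ ($q{\left(K \right)} = -2 + \frac{K}{K} = -2 + 1 = -1$)
$T{\left(h \right)} = \left(-1 + h\right) \left(-5 + 2 h\right)$ ($T{\left(h \right)} = \left(h + \left(\left(-2 - 3\right) + h\right)\right) \left(h - 1\right) = \left(h + \left(-5 + h\right)\right) \left(-1 + h\right) = \left(-5 + 2 h\right) \left(-1 + h\right) = \left(-1 + h\right) \left(-5 + 2 h\right)$)
$g T{\left(-3 \right)} - 42 = 4 \left(5 - -21 + 2 \left(-3\right)^{2}\right) - 42 = 4 \left(5 + 21 + 2 \cdot 9\right) - 42 = 4 \left(5 + 21 + 18\right) - 42 = 4 \cdot 44 - 42 = 176 - 42 = 134$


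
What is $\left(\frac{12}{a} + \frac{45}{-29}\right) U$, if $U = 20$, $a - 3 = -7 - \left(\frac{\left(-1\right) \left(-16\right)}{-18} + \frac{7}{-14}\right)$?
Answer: $- \frac{167580}{1363} \approx -122.95$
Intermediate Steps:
$a = - \frac{47}{18}$ ($a = 3 - \left(7 - \frac{1}{2} + \frac{\left(-1\right) \left(-16\right)}{-18}\right) = 3 - \left(7 - \frac{8}{9} - \frac{1}{2}\right) = 3 - \frac{101}{18} = - \frac{47}{18} \approx -2.6111$)
$\left(\frac{12}{a} + \frac{45}{-29}\right) U = \left(\frac{12}{- \frac{47}{18}} + \frac{45}{-29}\right) 20 = \left(12 \left(- \frac{18}{47}\right) + 45 \left(- \frac{1}{29}\right)\right) 20 = \left(- \frac{216}{47} - \frac{45}{29}\right) 20 = \left(- \frac{8379}{1363}\right) 20 = - \frac{167580}{1363}$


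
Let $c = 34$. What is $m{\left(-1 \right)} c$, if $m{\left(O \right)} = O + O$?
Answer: $-68$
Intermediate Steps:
$m{\left(O \right)} = 2 O$
$m{\left(-1 \right)} c = 2 \left(-1\right) 34 = \left(-2\right) 34 = -68$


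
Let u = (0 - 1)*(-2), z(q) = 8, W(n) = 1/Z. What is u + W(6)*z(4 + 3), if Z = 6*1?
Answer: 10/3 ≈ 3.3333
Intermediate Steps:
Z = 6
W(n) = ⅙ (W(n) = 1/6 = ⅙)
u = 2 (u = -1*(-2) = 2)
u + W(6)*z(4 + 3) = 2 + (⅙)*8 = 2 + 4/3 = 10/3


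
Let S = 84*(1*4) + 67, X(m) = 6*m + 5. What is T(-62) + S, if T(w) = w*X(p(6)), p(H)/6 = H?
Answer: -13299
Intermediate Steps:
p(H) = 6*H
X(m) = 5 + 6*m
T(w) = 221*w (T(w) = w*(5 + 6*(6*6)) = w*(5 + 6*36) = w*(5 + 216) = w*221 = 221*w)
S = 403 (S = 84*4 + 67 = 336 + 67 = 403)
T(-62) + S = 221*(-62) + 403 = -13702 + 403 = -13299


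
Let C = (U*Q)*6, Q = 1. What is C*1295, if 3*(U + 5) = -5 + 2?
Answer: -46620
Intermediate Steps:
U = -6 (U = -5 + (-5 + 2)/3 = -5 + (⅓)*(-3) = -5 - 1 = -6)
C = -36 (C = -6*1*6 = -6*6 = -36)
C*1295 = -36*1295 = -46620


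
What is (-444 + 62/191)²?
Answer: 7181206564/36481 ≈ 1.9685e+5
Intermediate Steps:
(-444 + 62/191)² = (-84742/191)² = 7181206564/36481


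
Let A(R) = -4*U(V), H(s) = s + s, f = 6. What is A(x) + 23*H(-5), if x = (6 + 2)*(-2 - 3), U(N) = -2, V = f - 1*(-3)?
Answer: -222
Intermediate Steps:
V = 9 (V = 6 - 1*(-3) = 6 + 3 = 9)
H(s) = 2*s
x = -40 (x = 8*(-5) = -40)
A(R) = 8 (A(R) = -4*(-2) = 8)
A(x) + 23*H(-5) = 8 + 23*(2*(-5)) = 8 + 23*(-10) = 8 - 230 = -222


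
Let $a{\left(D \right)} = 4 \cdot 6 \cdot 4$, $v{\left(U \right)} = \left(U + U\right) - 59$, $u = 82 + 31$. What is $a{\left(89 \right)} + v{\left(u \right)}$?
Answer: $263$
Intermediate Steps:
$u = 113$
$v{\left(U \right)} = -59 + 2 U$ ($v{\left(U \right)} = 2 U - 59 = -59 + 2 U$)
$a{\left(D \right)} = 96$ ($a{\left(D \right)} = 24 \cdot 4 = 96$)
$a{\left(89 \right)} + v{\left(u \right)} = 96 + \left(-59 + 2 \cdot 113\right) = 96 + \left(-59 + 226\right) = 96 + 167 = 263$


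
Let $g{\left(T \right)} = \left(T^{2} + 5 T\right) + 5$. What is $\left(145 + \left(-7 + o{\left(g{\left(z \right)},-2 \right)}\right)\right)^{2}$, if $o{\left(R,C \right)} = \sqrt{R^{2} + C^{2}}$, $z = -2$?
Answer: $\left(138 + \sqrt{5}\right)^{2} \approx 19666.0$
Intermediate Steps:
$g{\left(T \right)} = 5 + T^{2} + 5 T$
$o{\left(R,C \right)} = \sqrt{C^{2} + R^{2}}$
$\left(145 + \left(-7 + o{\left(g{\left(z \right)},-2 \right)}\right)\right)^{2} = \left(145 - \left(7 - \sqrt{\left(-2\right)^{2} + \left(5 + \left(-2\right)^{2} + 5 \left(-2\right)\right)^{2}}\right)\right)^{2} = \left(145 - \left(7 - \sqrt{4 + \left(5 + 4 - 10\right)^{2}}\right)\right)^{2} = \left(145 - \left(7 - \sqrt{4 + \left(-1\right)^{2}}\right)\right)^{2} = \left(145 - \left(7 - \sqrt{4 + 1}\right)\right)^{2} = \left(145 - \left(7 - \sqrt{5}\right)\right)^{2} = \left(138 + \sqrt{5}\right)^{2}$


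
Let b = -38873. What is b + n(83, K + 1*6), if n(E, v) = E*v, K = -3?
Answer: -38624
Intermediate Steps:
b + n(83, K + 1*6) = -38873 + 83*(-3 + 1*6) = -38873 + 83*(-3 + 6) = -38873 + 83*3 = -38873 + 249 = -38624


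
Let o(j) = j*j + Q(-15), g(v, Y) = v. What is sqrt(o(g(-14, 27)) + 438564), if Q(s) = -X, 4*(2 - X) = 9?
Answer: sqrt(1755041)/2 ≈ 662.39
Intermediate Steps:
X = -1/4 (X = 2 - 1/4*9 = 2 - 9/4 = -1/4 ≈ -0.25000)
Q(s) = 1/4 (Q(s) = -1*(-1/4) = 1/4)
o(j) = 1/4 + j**2 (o(j) = j*j + 1/4 = j**2 + 1/4 = 1/4 + j**2)
sqrt(o(g(-14, 27)) + 438564) = sqrt((1/4 + (-14)**2) + 438564) = sqrt((1/4 + 196) + 438564) = sqrt(785/4 + 438564) = sqrt(1755041/4) = sqrt(1755041)/2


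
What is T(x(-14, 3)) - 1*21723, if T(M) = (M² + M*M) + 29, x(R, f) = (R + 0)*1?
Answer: -21302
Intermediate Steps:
x(R, f) = R (x(R, f) = R*1 = R)
T(M) = 29 + 2*M² (T(M) = (M² + M²) + 29 = 2*M² + 29 = 29 + 2*M²)
T(x(-14, 3)) - 1*21723 = (29 + 2*(-14)²) - 1*21723 = (29 + 2*196) - 21723 = (29 + 392) - 21723 = 421 - 21723 = -21302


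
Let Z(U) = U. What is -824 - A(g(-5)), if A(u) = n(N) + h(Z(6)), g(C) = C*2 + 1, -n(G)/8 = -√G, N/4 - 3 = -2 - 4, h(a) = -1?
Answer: -823 - 16*I*√3 ≈ -823.0 - 27.713*I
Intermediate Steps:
N = -12 (N = 12 + 4*(-2 - 4) = 12 + 4*(-6) = 12 - 24 = -12)
n(G) = 8*√G (n(G) = -(-8)*√G = 8*√G)
g(C) = 1 + 2*C (g(C) = 2*C + 1 = 1 + 2*C)
A(u) = -1 + 16*I*√3 (A(u) = 8*√(-12) - 1 = 8*(2*I*√3) - 1 = 16*I*√3 - 1 = -1 + 16*I*√3)
-824 - A(g(-5)) = -824 - (-1 + 16*I*√3) = -824 + (1 - 16*I*√3) = -823 - 16*I*√3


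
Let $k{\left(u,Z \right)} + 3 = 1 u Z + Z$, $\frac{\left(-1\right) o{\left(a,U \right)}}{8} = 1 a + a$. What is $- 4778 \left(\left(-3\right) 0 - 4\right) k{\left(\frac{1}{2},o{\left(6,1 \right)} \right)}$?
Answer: $-2809464$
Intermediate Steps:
$o{\left(a,U \right)} = - 16 a$ ($o{\left(a,U \right)} = - 8 \left(1 a + a\right) = - 8 \left(a + a\right) = - 8 \cdot 2 a = - 16 a$)
$k{\left(u,Z \right)} = -3 + Z + Z u$ ($k{\left(u,Z \right)} = -3 + \left(1 u Z + Z\right) = -3 + \left(u Z + Z\right) = -3 + \left(Z u + Z\right) = -3 + \left(Z + Z u\right) = -3 + Z + Z u$)
$- 4778 \left(\left(-3\right) 0 - 4\right) k{\left(\frac{1}{2},o{\left(6,1 \right)} \right)} = - 4778 \left(\left(-3\right) 0 - 4\right) \left(-3 - 96 + \frac{\left(-16\right) 6}{2}\right) = - 4778 \left(0 - 4\right) \left(-3 - 96 - 48\right) = - 4778 \left(- 4 \left(-3 - 96 - 48\right)\right) = - 4778 \left(\left(-4\right) \left(-147\right)\right) = \left(-4778\right) 588 = -2809464$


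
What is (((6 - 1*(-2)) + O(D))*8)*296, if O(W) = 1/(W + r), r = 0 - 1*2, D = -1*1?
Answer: 54464/3 ≈ 18155.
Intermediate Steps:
D = -1
r = -2 (r = 0 - 2 = -2)
O(W) = 1/(-2 + W) (O(W) = 1/(W - 2) = 1/(-2 + W))
(((6 - 1*(-2)) + O(D))*8)*296 = (((6 - 1*(-2)) + 1/(-2 - 1))*8)*296 = (((6 + 2) + 1/(-3))*8)*296 = ((8 - ⅓)*8)*296 = ((23/3)*8)*296 = (184/3)*296 = 54464/3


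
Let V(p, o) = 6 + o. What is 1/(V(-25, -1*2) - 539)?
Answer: -1/535 ≈ -0.0018692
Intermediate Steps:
1/(V(-25, -1*2) - 539) = 1/((6 - 1*2) - 539) = 1/((6 - 2) - 539) = 1/(4 - 539) = 1/(-535) = -1/535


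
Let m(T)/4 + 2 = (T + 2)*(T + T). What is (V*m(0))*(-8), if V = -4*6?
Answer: -1536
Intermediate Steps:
m(T) = -8 + 8*T*(2 + T) (m(T) = -8 + 4*((T + 2)*(T + T)) = -8 + 4*((2 + T)*(2*T)) = -8 + 4*(2*T*(2 + T)) = -8 + 8*T*(2 + T))
V = -24
(V*m(0))*(-8) = -24*(-8 + 8*0² + 16*0)*(-8) = -24*(-8 + 8*0 + 0)*(-8) = -24*(-8 + 0 + 0)*(-8) = -24*(-8)*(-8) = 192*(-8) = -1536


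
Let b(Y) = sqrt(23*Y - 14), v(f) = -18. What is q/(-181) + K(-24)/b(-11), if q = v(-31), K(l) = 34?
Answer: 18/181 - 34*I*sqrt(267)/267 ≈ 0.099447 - 2.0808*I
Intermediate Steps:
q = -18
b(Y) = sqrt(-14 + 23*Y)
q/(-181) + K(-24)/b(-11) = -18/(-181) + 34/(sqrt(-14 + 23*(-11))) = -18*(-1/181) + 34/(sqrt(-14 - 253)) = 18/181 + 34/(sqrt(-267)) = 18/181 + 34/((I*sqrt(267))) = 18/181 + 34*(-I*sqrt(267)/267) = 18/181 - 34*I*sqrt(267)/267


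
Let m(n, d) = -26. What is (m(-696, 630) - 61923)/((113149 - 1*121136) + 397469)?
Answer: -61949/389482 ≈ -0.15905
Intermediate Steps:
(m(-696, 630) - 61923)/((113149 - 1*121136) + 397469) = (-26 - 61923)/((113149 - 1*121136) + 397469) = -61949/((113149 - 121136) + 397469) = -61949/(-7987 + 397469) = -61949/389482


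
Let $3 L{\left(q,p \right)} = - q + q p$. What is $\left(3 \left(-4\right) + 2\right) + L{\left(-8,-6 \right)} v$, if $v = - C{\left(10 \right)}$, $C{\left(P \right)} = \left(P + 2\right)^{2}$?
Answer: $-2698$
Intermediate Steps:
$C{\left(P \right)} = \left(2 + P\right)^{2}$
$v = -144$ ($v = - \left(2 + 10\right)^{2} = - 12^{2} = \left(-1\right) 144 = -144$)
$L{\left(q,p \right)} = - \frac{q}{3} + \frac{p q}{3}$ ($L{\left(q,p \right)} = \frac{- q + q p}{3} = \frac{- q + p q}{3} = - \frac{q}{3} + \frac{p q}{3}$)
$\left(3 \left(-4\right) + 2\right) + L{\left(-8,-6 \right)} v = \left(3 \left(-4\right) + 2\right) + \frac{1}{3} \left(-8\right) \left(-1 - 6\right) \left(-144\right) = \left(-12 + 2\right) + \frac{1}{3} \left(-8\right) \left(-7\right) \left(-144\right) = -10 + \frac{56}{3} \left(-144\right) = -10 - 2688 = -2698$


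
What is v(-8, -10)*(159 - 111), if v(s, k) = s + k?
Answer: -864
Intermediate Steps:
v(s, k) = k + s
v(-8, -10)*(159 - 111) = (-10 - 8)*(159 - 111) = -18*48 = -864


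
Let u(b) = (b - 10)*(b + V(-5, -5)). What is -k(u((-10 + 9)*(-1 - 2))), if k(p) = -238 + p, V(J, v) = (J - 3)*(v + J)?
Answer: 819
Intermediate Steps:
V(J, v) = (-3 + J)*(J + v)
u(b) = (-10 + b)*(80 + b) (u(b) = (b - 10)*(b + ((-5)² - 3*(-5) - 3*(-5) - 5*(-5))) = (-10 + b)*(b + (25 + 15 + 15 + 25)) = (-10 + b)*(b + 80) = (-10 + b)*(80 + b))
-k(u((-10 + 9)*(-1 - 2))) = -(-238 + (-800 + ((-10 + 9)*(-1 - 2))² + 70*((-10 + 9)*(-1 - 2)))) = -(-238 + (-800 + (-1*(-3))² + 70*(-1*(-3)))) = -(-238 + (-800 + 3² + 70*3)) = -(-238 + (-800 + 9 + 210)) = -(-238 - 581) = -1*(-819) = 819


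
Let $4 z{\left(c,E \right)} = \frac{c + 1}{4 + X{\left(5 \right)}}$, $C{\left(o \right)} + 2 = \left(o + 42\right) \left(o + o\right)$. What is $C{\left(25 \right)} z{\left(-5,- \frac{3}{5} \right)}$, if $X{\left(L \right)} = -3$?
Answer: $-3348$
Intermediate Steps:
$C{\left(o \right)} = -2 + 2 o \left(42 + o\right)$ ($C{\left(o \right)} = -2 + \left(o + 42\right) \left(o + o\right) = -2 + \left(42 + o\right) 2 o = -2 + 2 o \left(42 + o\right)$)
$z{\left(c,E \right)} = \frac{1}{4} + \frac{c}{4}$ ($z{\left(c,E \right)} = \frac{\left(c + 1\right) \frac{1}{4 - 3}}{4} = \frac{\left(1 + c\right) 1^{-1}}{4} = \frac{\left(1 + c\right) 1}{4} = \frac{1 + c}{4} = \frac{1}{4} + \frac{c}{4}$)
$C{\left(25 \right)} z{\left(-5,- \frac{3}{5} \right)} = \left(-2 + 2 \cdot 25^{2} + 84 \cdot 25\right) \left(\frac{1}{4} + \frac{1}{4} \left(-5\right)\right) = \left(-2 + 2 \cdot 625 + 2100\right) \left(\frac{1}{4} - \frac{5}{4}\right) = \left(-2 + 1250 + 2100\right) \left(-1\right) = 3348 \left(-1\right) = -3348$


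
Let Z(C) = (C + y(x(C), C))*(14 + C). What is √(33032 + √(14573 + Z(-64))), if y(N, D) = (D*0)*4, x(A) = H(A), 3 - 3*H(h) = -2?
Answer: √(33032 + √17773) ≈ 182.11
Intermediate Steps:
H(h) = 5/3 (H(h) = 1 - ⅓*(-2) = 1 + ⅔ = 5/3)
x(A) = 5/3
y(N, D) = 0 (y(N, D) = 0*4 = 0)
Z(C) = C*(14 + C) (Z(C) = (C + 0)*(14 + C) = C*(14 + C))
√(33032 + √(14573 + Z(-64))) = √(33032 + √(14573 - 64*(14 - 64))) = √(33032 + √(14573 - 64*(-50))) = √(33032 + √(14573 + 3200)) = √(33032 + √17773)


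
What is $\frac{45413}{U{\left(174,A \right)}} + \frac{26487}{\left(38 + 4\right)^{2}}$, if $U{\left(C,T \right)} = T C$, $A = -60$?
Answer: $\frac{5455993}{511560} \approx 10.665$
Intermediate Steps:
$U{\left(C,T \right)} = C T$
$\frac{45413}{U{\left(174,A \right)}} + \frac{26487}{\left(38 + 4\right)^{2}} = \frac{45413}{174 \left(-60\right)} + \frac{26487}{\left(38 + 4\right)^{2}} = \frac{45413}{-10440} + \frac{26487}{42^{2}} = 45413 \left(- \frac{1}{10440}\right) + \frac{26487}{1764} = - \frac{45413}{10440} + 26487 \cdot \frac{1}{1764} = - \frac{45413}{10440} + \frac{2943}{196} = \frac{5455993}{511560}$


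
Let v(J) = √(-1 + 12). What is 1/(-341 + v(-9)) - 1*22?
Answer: -232571/10570 - √11/116270 ≈ -22.003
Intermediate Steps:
v(J) = √11
1/(-341 + v(-9)) - 1*22 = 1/(-341 + √11) - 1*22 = 1/(-341 + √11) - 22 = -22 + 1/(-341 + √11)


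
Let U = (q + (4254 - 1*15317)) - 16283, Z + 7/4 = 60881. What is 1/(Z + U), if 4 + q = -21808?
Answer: 4/46885 ≈ 8.5315e-5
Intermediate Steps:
q = -21812 (q = -4 - 21808 = -21812)
Z = 243517/4 (Z = -7/4 + 60881 = 243517/4 ≈ 60879.)
U = -49158 (U = (-21812 + (4254 - 1*15317)) - 16283 = (-21812 + (4254 - 15317)) - 16283 = (-21812 - 11063) - 16283 = -32875 - 16283 = -49158)
1/(Z + U) = 1/(243517/4 - 49158) = 1/(46885/4) = 4/46885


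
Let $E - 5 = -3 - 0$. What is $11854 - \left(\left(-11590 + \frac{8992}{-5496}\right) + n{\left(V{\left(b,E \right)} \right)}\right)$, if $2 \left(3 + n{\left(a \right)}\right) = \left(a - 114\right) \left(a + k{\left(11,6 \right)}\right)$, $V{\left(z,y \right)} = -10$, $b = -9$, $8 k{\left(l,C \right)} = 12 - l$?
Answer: $\frac{62754389}{2748} \approx 22836.0$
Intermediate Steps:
$k{\left(l,C \right)} = \frac{3}{2} - \frac{l}{8}$ ($k{\left(l,C \right)} = \frac{12 - l}{8} = \frac{3}{2} - \frac{l}{8}$)
$E = 2$ ($E = 5 - 3 = 2$)
$n{\left(a \right)} = -3 + \frac{\left(-114 + a\right) \left(\frac{1}{8} + a\right)}{2}$ ($n{\left(a \right)} = -3 + \frac{\left(a - 114\right) \left(a + \left(\frac{3}{2} - \frac{11}{8}\right)\right)}{2} = -3 + \frac{\left(-114 + a\right) \left(a + \left(\frac{3}{2} - \frac{11}{8}\right)\right)}{2} = -3 + \frac{\left(-114 + a\right) \left(a + \frac{1}{8}\right)}{2} = -3 + \frac{\left(-114 + a\right) \left(\frac{1}{8} + a\right)}{2}$)
$11854 - \left(\left(-11590 + \frac{8992}{-5496}\right) + n{\left(V{\left(b,E \right)} \right)}\right) = 11854 - \left(\left(-11590 + \frac{8992}{-5496}\right) - \left(- \frac{2237}{4} - 50\right)\right) = 11854 - \left(\left(-11590 + 8992 \left(- \frac{1}{5496}\right)\right) + \left(- \frac{81}{8} + \frac{1}{2} \cdot 100 + \frac{4555}{8}\right)\right) = 11854 - \left(\left(-11590 - \frac{1124}{687}\right) + \left(- \frac{81}{8} + 50 + \frac{4555}{8}\right)\right) = 11854 - \left(- \frac{7963454}{687} + \frac{2437}{4}\right) = 11854 - - \frac{30179597}{2748} = 11854 + \frac{30179597}{2748} = \frac{62754389}{2748}$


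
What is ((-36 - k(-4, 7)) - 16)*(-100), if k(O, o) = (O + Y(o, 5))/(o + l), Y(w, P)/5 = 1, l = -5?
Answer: 5250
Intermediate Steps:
Y(w, P) = 5 (Y(w, P) = 5*1 = 5)
k(O, o) = (5 + O)/(-5 + o) (k(O, o) = (O + 5)/(o - 5) = (5 + O)/(-5 + o))
((-36 - k(-4, 7)) - 16)*(-100) = ((-36 - (5 - 4)/(-5 + 7)) - 16)*(-100) = ((-36 - 1/2) - 16)*(-100) = ((-36 - 1*½) - 16)*(-100) = ((-36 - ½) - 16)*(-100) = (-73/2 - 16)*(-100) = -105/2*(-100) = 5250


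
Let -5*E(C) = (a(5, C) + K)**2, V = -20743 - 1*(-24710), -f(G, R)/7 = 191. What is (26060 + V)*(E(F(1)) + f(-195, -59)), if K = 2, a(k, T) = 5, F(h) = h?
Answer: -202201818/5 ≈ -4.0440e+7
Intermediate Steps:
f(G, R) = -1337 (f(G, R) = -7*191 = -1337)
V = 3967 (V = -20743 + 24710 = 3967)
E(C) = -49/5 (E(C) = -(5 + 2)**2/5 = -1/5*7**2 = -1/5*49 = -49/5)
(26060 + V)*(E(F(1)) + f(-195, -59)) = (26060 + 3967)*(-49/5 - 1337) = 30027*(-6734/5) = -202201818/5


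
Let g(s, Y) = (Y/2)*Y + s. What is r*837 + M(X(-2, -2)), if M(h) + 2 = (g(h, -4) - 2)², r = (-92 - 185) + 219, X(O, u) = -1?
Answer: -48523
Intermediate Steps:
g(s, Y) = s + Y²/2 (g(s, Y) = (Y*(½))*Y + s = (Y/2)*Y + s = Y²/2 + s = s + Y²/2)
r = -58 (r = -277 + 219 = -58)
M(h) = -2 + (6 + h)² (M(h) = -2 + ((h + (½)*(-4)²) - 2)² = -2 + ((h + (½)*16) - 2)² = -2 + ((h + 8) - 2)² = -2 + ((8 + h) - 2)² = -2 + (6 + h)²)
r*837 + M(X(-2, -2)) = -58*837 + (-2 + (6 - 1)²) = -48546 + (-2 + 5²) = -48546 + (-2 + 25) = -48546 + 23 = -48523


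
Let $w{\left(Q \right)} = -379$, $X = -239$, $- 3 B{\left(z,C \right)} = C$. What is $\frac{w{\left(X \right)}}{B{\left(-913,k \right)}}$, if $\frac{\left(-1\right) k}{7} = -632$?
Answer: $\frac{1137}{4424} \approx 0.25701$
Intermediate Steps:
$k = 4424$ ($k = \left(-7\right) \left(-632\right) = 4424$)
$B{\left(z,C \right)} = - \frac{C}{3}$
$\frac{w{\left(X \right)}}{B{\left(-913,k \right)}} = - \frac{379}{\left(- \frac{1}{3}\right) 4424} = - \frac{379}{- \frac{4424}{3}} = \left(-379\right) \left(- \frac{3}{4424}\right) = \frac{1137}{4424}$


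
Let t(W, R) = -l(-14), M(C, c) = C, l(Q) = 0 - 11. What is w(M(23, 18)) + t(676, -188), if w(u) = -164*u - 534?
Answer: -4295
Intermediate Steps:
l(Q) = -11
w(u) = -534 - 164*u
t(W, R) = 11 (t(W, R) = -1*(-11) = 11)
w(M(23, 18)) + t(676, -188) = (-534 - 164*23) + 11 = (-534 - 3772) + 11 = -4306 + 11 = -4295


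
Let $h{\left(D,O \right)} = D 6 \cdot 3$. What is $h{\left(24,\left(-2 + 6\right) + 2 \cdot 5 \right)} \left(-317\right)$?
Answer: $-136944$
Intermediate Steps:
$h{\left(D,O \right)} = 18 D$ ($h{\left(D,O \right)} = 6 D 3 = 18 D$)
$h{\left(24,\left(-2 + 6\right) + 2 \cdot 5 \right)} \left(-317\right) = 18 \cdot 24 \left(-317\right) = 432 \left(-317\right) = -136944$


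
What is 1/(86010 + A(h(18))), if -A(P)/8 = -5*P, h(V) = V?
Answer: 1/86730 ≈ 1.1530e-5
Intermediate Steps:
A(P) = 40*P (A(P) = -(-40)*P = 40*P)
1/(86010 + A(h(18))) = 1/(86010 + 40*18) = 1/(86010 + 720) = 1/86730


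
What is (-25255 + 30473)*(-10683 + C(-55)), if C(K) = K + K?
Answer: -56317874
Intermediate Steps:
C(K) = 2*K
(-25255 + 30473)*(-10683 + C(-55)) = (-25255 + 30473)*(-10683 + 2*(-55)) = 5218*(-10683 - 110) = 5218*(-10793) = -56317874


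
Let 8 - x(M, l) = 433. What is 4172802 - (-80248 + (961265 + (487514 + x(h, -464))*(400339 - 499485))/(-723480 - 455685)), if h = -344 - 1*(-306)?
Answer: 4966755738521/1179165 ≈ 4.2121e+6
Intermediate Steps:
h = -38 (h = -344 + 306 = -38)
x(M, l) = -425 (x(M, l) = 8 - 1*433 = 8 - 433 = -425)
4172802 - (-80248 + (961265 + (487514 + x(h, -464))*(400339 - 499485))/(-723480 - 455685)) = 4172802 - (-80248 + (961265 + (487514 - 425)*(400339 - 499485))/(-723480 - 455685)) = 4172802 - (-80248 + (961265 + 487089*(-99146))/(-1179165)) = 4172802 - (-80248 + (961265 - 48292925994)*(-1/1179165)) = 4172802 - (-80248 - 48291964729*(-1/1179165)) = 4172802 - (-80248 + 48291964729/1179165) = 4172802 - 1*(-46333668191/1179165) = 4172802 + 46333668191/1179165 = 4966755738521/1179165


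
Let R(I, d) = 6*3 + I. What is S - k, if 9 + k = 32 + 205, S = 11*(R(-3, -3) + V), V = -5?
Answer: -118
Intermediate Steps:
R(I, d) = 18 + I
S = 110 (S = 11*((18 - 3) - 5) = 11*(15 - 5) = 11*10 = 110)
k = 228 (k = -9 + (32 + 205) = -9 + 237 = 228)
S - k = 110 - 1*228 = 110 - 228 = -118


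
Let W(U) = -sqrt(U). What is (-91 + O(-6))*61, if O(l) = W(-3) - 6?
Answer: -5917 - 61*I*sqrt(3) ≈ -5917.0 - 105.66*I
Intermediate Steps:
O(l) = -6 - I*sqrt(3) (O(l) = -sqrt(-3) - 6 = -I*sqrt(3) - 6 = -6 - I*sqrt(3))
(-91 + O(-6))*61 = (-91 + (-6 - I*sqrt(3)))*61 = (-97 - I*sqrt(3))*61 = -5917 - 61*I*sqrt(3)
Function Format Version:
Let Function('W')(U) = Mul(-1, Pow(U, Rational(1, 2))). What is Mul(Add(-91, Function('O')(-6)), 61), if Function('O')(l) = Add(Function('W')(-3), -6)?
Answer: Add(-5917, Mul(-61, I, Pow(3, Rational(1, 2)))) ≈ Add(-5917.0, Mul(-105.66, I))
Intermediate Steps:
Function('O')(l) = Add(-6, Mul(-1, I, Pow(3, Rational(1, 2)))) (Function('O')(l) = Add(Mul(-1, Pow(-3, Rational(1, 2))), -6) = Add(Mul(-1, Mul(I, Pow(3, Rational(1, 2)))), -6) = Add(Mul(-1, I, Pow(3, Rational(1, 2))), -6) = Add(-6, Mul(-1, I, Pow(3, Rational(1, 2)))))
Mul(Add(-91, Function('O')(-6)), 61) = Mul(Add(-91, Add(-6, Mul(-1, I, Pow(3, Rational(1, 2))))), 61) = Mul(Add(-97, Mul(-1, I, Pow(3, Rational(1, 2)))), 61) = Add(-5917, Mul(-61, I, Pow(3, Rational(1, 2))))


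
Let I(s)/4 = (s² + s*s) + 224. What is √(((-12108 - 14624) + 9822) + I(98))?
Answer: √60818 ≈ 246.61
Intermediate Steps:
I(s) = 896 + 8*s² (I(s) = 4*((s² + s*s) + 224) = 4*((s² + s²) + 224) = 4*(2*s² + 224) = 4*(224 + 2*s²) = 896 + 8*s²)
√(((-12108 - 14624) + 9822) + I(98)) = √(((-12108 - 14624) + 9822) + (896 + 8*98²)) = √((-26732 + 9822) + (896 + 8*9604)) = √(-16910 + (896 + 76832)) = √(-16910 + 77728) = √60818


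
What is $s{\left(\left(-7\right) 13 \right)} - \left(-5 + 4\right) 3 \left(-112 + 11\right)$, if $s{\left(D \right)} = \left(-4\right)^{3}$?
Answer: $-367$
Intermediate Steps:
$s{\left(D \right)} = -64$
$s{\left(\left(-7\right) 13 \right)} - \left(-5 + 4\right) 3 \left(-112 + 11\right) = -64 - \left(-5 + 4\right) 3 \left(-112 + 11\right) = -64 - \left(-1\right) 3 \left(-101\right) = -64 - \left(-3\right) \left(-101\right) = -64 - 303 = -367$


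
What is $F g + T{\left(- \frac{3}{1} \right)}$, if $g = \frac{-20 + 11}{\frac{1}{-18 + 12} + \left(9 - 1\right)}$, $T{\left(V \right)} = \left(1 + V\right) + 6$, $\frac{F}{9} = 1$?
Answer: $- \frac{298}{47} \approx -6.3404$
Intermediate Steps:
$F = 9$ ($F = 9 \cdot 1 = 9$)
$T{\left(V \right)} = 7 + V$
$g = - \frac{54}{47}$ ($g = - \frac{9}{\frac{1}{-6} + \left(9 - 1\right)} = - \frac{9}{- \frac{1}{6} + 8} = - \frac{9}{\frac{47}{6}} = \left(-9\right) \frac{6}{47} = - \frac{54}{47} \approx -1.1489$)
$F g + T{\left(- \frac{3}{1} \right)} = 9 \left(- \frac{54}{47}\right) + \left(7 - \frac{3}{1}\right) = - \frac{486}{47} + \left(7 - 3\right) = - \frac{486}{47} + 4 = - \frac{298}{47}$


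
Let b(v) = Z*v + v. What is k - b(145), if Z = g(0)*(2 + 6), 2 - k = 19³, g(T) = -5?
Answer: -1202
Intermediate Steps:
k = -6857 (k = 2 - 1*19³ = 2 - 1*6859 = 2 - 6859 = -6857)
Z = -40 (Z = -5*(2 + 6) = -5*8 = -40)
b(v) = -39*v (b(v) = -40*v + v = -39*v)
k - b(145) = -6857 - (-39)*145 = -6857 - 1*(-5655) = -6857 + 5655 = -1202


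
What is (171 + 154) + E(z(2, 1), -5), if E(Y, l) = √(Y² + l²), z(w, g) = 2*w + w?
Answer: 325 + √61 ≈ 332.81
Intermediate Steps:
z(w, g) = 3*w
(171 + 154) + E(z(2, 1), -5) = (171 + 154) + √((3*2)² + (-5)²) = 325 + √(6² + 25) = 325 + √(36 + 25) = 325 + √61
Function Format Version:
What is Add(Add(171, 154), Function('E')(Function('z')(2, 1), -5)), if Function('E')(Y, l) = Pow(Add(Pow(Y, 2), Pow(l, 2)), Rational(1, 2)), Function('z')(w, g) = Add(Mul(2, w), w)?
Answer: Add(325, Pow(61, Rational(1, 2))) ≈ 332.81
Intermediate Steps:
Function('z')(w, g) = Mul(3, w)
Add(Add(171, 154), Function('E')(Function('z')(2, 1), -5)) = Add(Add(171, 154), Pow(Add(Pow(Mul(3, 2), 2), Pow(-5, 2)), Rational(1, 2))) = Add(325, Pow(Add(Pow(6, 2), 25), Rational(1, 2))) = Add(325, Pow(Add(36, 25), Rational(1, 2))) = Add(325, Pow(61, Rational(1, 2)))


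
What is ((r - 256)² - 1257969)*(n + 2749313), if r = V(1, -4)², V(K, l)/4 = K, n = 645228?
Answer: -4074701785629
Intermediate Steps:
V(K, l) = 4*K
r = 16 (r = (4*1)² = 4² = 16)
((r - 256)² - 1257969)*(n + 2749313) = ((16 - 256)² - 1257969)*(645228 + 2749313) = ((-240)² - 1257969)*3394541 = (57600 - 1257969)*3394541 = -1200369*3394541 = -4074701785629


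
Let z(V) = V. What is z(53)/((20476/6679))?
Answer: 353987/20476 ≈ 17.288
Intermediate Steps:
z(53)/((20476/6679)) = 53/((20476/6679)) = 53/((20476*(1/6679))) = 53/(20476/6679) = 53*(6679/20476) = 353987/20476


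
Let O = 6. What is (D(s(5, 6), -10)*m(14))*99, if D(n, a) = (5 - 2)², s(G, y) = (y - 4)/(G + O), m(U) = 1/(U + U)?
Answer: 891/28 ≈ 31.821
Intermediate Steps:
m(U) = 1/(2*U)
s(G, y) = (-4 + y)/(6 + G) (s(G, y) = (y - 4)/(G + 6) = (-4 + y)/(6 + G))
D(n, a) = 9 (D(n, a) = 3² = 9)
(D(s(5, 6), -10)*m(14))*99 = (9*((½)/14))*99 = (9*((½)*(1/14)))*99 = (9*(1/28))*99 = (9/28)*99 = 891/28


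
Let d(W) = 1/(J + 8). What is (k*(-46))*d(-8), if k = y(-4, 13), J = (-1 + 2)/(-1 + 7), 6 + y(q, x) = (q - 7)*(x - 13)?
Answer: 1656/49 ≈ 33.796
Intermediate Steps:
y(q, x) = -6 + (-13 + x)*(-7 + q) (y(q, x) = -6 + (q - 7)*(x - 13) = -6 + (-7 + q)*(-13 + x) = -6 + (-13 + x)*(-7 + q))
J = 1/6 ≈ 0.16667
d(W) = 6/49 (d(W) = 1/(1/6 + 8) = 1/(49/6) = 6/49)
k = -6 (k = 85 - 13*(-4) - 7*13 - 4*13 = 85 + 52 - 91 - 52 = -6)
(k*(-46))*d(-8) = -6*(-46)*(6/49) = 276*(6/49) = 1656/49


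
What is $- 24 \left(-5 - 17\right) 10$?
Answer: $5280$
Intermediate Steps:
$- 24 \left(-5 - 17\right) 10 = \left(-24\right) \left(-22\right) 10 = 528 \cdot 10 = 5280$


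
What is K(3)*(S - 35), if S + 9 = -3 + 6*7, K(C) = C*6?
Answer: -90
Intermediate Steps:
K(C) = 6*C
S = 30 (S = -9 + (-3 + 6*7) = -9 + (-3 + 42) = -9 + 39 = 30)
K(3)*(S - 35) = (6*3)*(30 - 35) = 18*(-5) = -90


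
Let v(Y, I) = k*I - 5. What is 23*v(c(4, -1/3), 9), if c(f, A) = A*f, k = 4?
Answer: 713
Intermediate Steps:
v(Y, I) = -5 + 4*I (v(Y, I) = 4*I - 5 = -5 + 4*I)
23*v(c(4, -1/3), 9) = 23*(-5 + 4*9) = 23*(-5 + 36) = 23*31 = 713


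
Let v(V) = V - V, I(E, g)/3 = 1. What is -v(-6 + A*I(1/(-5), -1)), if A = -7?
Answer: 0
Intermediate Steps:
I(E, g) = 3 (I(E, g) = 3*1 = 3)
v(V) = 0
-v(-6 + A*I(1/(-5), -1)) = -1*0 = 0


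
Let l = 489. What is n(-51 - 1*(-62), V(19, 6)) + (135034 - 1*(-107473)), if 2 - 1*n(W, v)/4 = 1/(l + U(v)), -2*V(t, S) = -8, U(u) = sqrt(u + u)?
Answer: 57988487239/239113 + 8*sqrt(2)/239113 ≈ 2.4252e+5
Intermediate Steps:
U(u) = sqrt(2)*sqrt(u) (U(u) = sqrt(2*u) = sqrt(2)*sqrt(u))
V(t, S) = 4 (V(t, S) = -1/2*(-8) = 4)
n(W, v) = 8 - 4/(489 + sqrt(2)*sqrt(v))
n(-51 - 1*(-62), V(19, 6)) + (135034 - 1*(-107473)) = 4*(977 + 2*sqrt(2)*sqrt(4))/(489 + sqrt(2)*sqrt(4)) + (135034 - 1*(-107473)) = 4*(977 + 2*sqrt(2)*2)/(489 + sqrt(2)*2) + (135034 + 107473) = 4*(977 + 4*sqrt(2))/(489 + 2*sqrt(2)) + 242507 = 242507 + 4*(977 + 4*sqrt(2))/(489 + 2*sqrt(2))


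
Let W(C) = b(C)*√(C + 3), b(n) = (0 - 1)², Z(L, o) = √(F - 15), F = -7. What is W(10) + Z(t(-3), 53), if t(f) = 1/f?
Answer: √13 + I*√22 ≈ 3.6056 + 4.6904*I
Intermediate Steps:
Z(L, o) = I*√22 (Z(L, o) = √(-7 - 15) = √(-22) = I*√22)
b(n) = 1 (b(n) = (-1)² = 1)
W(C) = √(3 + C) (W(C) = 1*√(C + 3) = 1*√(3 + C) = √(3 + C))
W(10) + Z(t(-3), 53) = √(3 + 10) + I*√22 = √13 + I*√22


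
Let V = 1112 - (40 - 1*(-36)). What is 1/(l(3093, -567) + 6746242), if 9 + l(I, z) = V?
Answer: 1/6747269 ≈ 1.4821e-7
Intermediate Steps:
V = 1036 (V = 1112 - (40 + 36) = 1112 - 1*76 = 1112 - 76 = 1036)
l(I, z) = 1027 (l(I, z) = -9 + 1036 = 1027)
1/(l(3093, -567) + 6746242) = 1/(1027 + 6746242) = 1/6747269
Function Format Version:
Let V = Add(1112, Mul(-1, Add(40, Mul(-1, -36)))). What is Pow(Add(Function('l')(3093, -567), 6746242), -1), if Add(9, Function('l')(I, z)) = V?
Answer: Rational(1, 6747269) ≈ 1.4821e-7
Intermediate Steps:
V = 1036 (V = Add(1112, Mul(-1, Add(40, 36))) = Add(1112, Mul(-1, 76)) = Add(1112, -76) = 1036)
Function('l')(I, z) = 1027 (Function('l')(I, z) = Add(-9, 1036) = 1027)
Pow(Add(Function('l')(3093, -567), 6746242), -1) = Pow(Add(1027, 6746242), -1) = Pow(6747269, -1) = Rational(1, 6747269)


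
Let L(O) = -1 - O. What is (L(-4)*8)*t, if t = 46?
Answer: 1104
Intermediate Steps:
(L(-4)*8)*t = ((-1 - 1*(-4))*8)*46 = ((-1 + 4)*8)*46 = (3*8)*46 = 24*46 = 1104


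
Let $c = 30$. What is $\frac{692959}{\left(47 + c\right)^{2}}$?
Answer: $\frac{692959}{5929} \approx 116.88$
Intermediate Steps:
$\frac{692959}{\left(47 + c\right)^{2}} = \frac{692959}{\left(47 + 30\right)^{2}} = \frac{692959}{77^{2}} = \frac{692959}{5929}$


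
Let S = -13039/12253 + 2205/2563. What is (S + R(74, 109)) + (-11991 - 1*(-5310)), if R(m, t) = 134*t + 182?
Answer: 254589385881/31404439 ≈ 8106.8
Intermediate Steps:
S = -6401092/31404439 (S = -13039*1/12253 + 2205*(1/2563) = -13039/12253 + 2205/2563 = -6401092/31404439 ≈ -0.20383)
R(m, t) = 182 + 134*t
(S + R(74, 109)) + (-11991 - 1*(-5310)) = (-6401092/31404439 + (182 + 134*109)) + (-11991 - 1*(-5310)) = (-6401092/31404439 + (182 + 14606)) + (-11991 + 5310) = (-6401092/31404439 + 14788) - 6681 = 464402442840/31404439 - 6681 = 254589385881/31404439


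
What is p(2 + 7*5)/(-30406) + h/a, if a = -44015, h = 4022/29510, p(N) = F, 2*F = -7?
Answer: 4423796343/39493825855900 ≈ 0.00011201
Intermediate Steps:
F = -7/2 (F = (½)*(-7) = -7/2 ≈ -3.5000)
p(N) = -7/2
h = 2011/14755 (h = 4022*(1/29510) = 2011/14755 ≈ 0.13629)
p(2 + 7*5)/(-30406) + h/a = -7/2/(-30406) + (2011/14755)/(-44015) = -7/2*(-1/30406) + (2011/14755)*(-1/44015) = 7/60812 - 2011/649441325 = 4423796343/39493825855900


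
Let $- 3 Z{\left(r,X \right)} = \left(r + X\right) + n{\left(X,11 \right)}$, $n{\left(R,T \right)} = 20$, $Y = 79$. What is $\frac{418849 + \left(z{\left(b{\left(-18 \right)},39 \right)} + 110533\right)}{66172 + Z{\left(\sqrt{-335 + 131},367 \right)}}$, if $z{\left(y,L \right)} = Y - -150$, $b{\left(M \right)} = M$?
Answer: $\frac{104931297819}{13085033615} + \frac{1059222 i \sqrt{51}}{13085033615} \approx 8.0192 + 0.00057809 i$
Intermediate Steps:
$Z{\left(r,X \right)} = - \frac{20}{3} - \frac{X}{3} - \frac{r}{3}$ ($Z{\left(r,X \right)} = - \frac{\left(r + X\right) + 20}{3} = - \frac{\left(X + r\right) + 20}{3} = - \frac{20 + X + r}{3} = - \frac{20}{3} - \frac{X}{3} - \frac{r}{3}$)
$z{\left(y,L \right)} = 229$ ($z{\left(y,L \right)} = 79 - -150 = 79 + 150 = 229$)
$\frac{418849 + \left(z{\left(b{\left(-18 \right)},39 \right)} + 110533\right)}{66172 + Z{\left(\sqrt{-335 + 131},367 \right)}} = \frac{418849 + \left(229 + 110533\right)}{66172 - \left(129 + \frac{\sqrt{-335 + 131}}{3}\right)} = \frac{418849 + 110762}{66172 - \left(129 + \frac{2 i \sqrt{51}}{3}\right)} = \frac{529611}{66172 - \left(129 + \frac{1}{3} \cdot 2 i \sqrt{51}\right)} = \frac{529611}{66172 - \left(129 + \frac{2 i \sqrt{51}}{3}\right)} = \frac{529611}{66043 - \frac{2 i \sqrt{51}}{3}}$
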